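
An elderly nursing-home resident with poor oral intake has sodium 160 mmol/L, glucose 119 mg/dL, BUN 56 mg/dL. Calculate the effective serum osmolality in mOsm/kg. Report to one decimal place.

Effective osmolality excludes urea (freely permeant across cell membranes):
2·Na + glucose/18
= 2·160 + 119/18
= 320 + 6.61
= 326.61 mOsm/kg

326.6 mOsm/kg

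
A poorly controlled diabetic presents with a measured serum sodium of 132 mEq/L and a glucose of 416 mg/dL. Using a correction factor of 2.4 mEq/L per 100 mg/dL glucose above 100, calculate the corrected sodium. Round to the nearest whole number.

Corrected Na = measured Na + 2.4 · (glucose − 100)/100
= 132 + 2.4 · (416 − 100)/100
= 132 + 7.6
= 139.6 mEq/L

140 mEq/L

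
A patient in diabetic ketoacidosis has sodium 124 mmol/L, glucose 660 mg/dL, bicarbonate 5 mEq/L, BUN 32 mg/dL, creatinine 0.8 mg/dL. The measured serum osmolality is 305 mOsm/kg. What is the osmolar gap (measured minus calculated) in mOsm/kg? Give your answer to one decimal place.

Calculated osmolality = 2·Na + glucose/18 + BUN/2.8
= 2·124 + 660/18 + 32/2.8
= 248 + 36.67 + 11.43
= 296.1 mOsm/kg ≈ 296.1 mOsm/kg
Osmolar gap = measured − calculated = 305 − 296.1 = 8.9 mOsm/kg

8.9 mOsm/kg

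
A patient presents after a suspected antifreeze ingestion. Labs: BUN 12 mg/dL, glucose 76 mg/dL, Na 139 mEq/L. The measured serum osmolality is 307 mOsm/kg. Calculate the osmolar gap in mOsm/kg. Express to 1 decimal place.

20.5 mOsm/kg

Calculated osmolality = 2·Na + glucose/18 + BUN/2.8
= 2·139 + 76/18 + 12/2.8
= 278 + 4.22 + 4.29
= 286.51 mOsm/kg ≈ 286.5 mOsm/kg
Osmolar gap = measured − calculated = 307 − 286.5 = 20.5 mOsm/kg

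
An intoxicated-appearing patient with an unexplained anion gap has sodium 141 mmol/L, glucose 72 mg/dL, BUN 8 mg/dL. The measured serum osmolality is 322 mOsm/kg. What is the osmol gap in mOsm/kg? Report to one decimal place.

Calculated osmolality = 2·Na + glucose/18 + BUN/2.8
= 2·141 + 72/18 + 8/2.8
= 282 + 4 + 2.86
= 288.86 mOsm/kg ≈ 288.9 mOsm/kg
Osmolar gap = measured − calculated = 322 − 288.9 = 33.1 mOsm/kg

33.1 mOsm/kg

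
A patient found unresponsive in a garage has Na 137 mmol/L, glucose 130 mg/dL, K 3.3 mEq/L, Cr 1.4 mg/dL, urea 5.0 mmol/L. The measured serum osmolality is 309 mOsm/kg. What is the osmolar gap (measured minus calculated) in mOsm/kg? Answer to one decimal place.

22.8 mOsm/kg

Calculated osmolality = 2·Na + glucose/18 + urea
= 2·137 + 130/18 + 5
= 274 + 7.22 + 5
= 286.22 mOsm/kg ≈ 286.2 mOsm/kg
Osmolar gap = measured − calculated = 309 − 286.2 = 22.8 mOsm/kg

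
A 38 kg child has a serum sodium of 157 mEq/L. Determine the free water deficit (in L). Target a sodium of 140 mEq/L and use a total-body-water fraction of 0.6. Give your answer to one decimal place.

TBW = 0.6 · 38 = 22.8 L
Free water deficit = TBW · (Na/140 − 1)
= 22.8 · (157/140 − 1)
= 22.8 · 0.1214
= 2.77 L

2.8 L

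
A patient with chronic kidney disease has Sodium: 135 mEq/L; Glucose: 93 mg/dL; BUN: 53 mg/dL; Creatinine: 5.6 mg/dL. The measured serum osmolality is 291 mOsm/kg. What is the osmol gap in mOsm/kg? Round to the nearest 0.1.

-3.1 mOsm/kg

Calculated osmolality = 2·Na + glucose/18 + BUN/2.8
= 2·135 + 93/18 + 53/2.8
= 270 + 5.17 + 18.93
= 294.1 mOsm/kg ≈ 294.1 mOsm/kg
Osmolar gap = measured − calculated = 291 − 294.1 = -3.1 mOsm/kg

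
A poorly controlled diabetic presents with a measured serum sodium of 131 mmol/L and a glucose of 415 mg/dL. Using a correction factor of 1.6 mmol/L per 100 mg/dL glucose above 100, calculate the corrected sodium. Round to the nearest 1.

136 mmol/L

Corrected Na = measured Na + 1.6 · (glucose − 100)/100
= 131 + 1.6 · (415 − 100)/100
= 131 + 5
= 136 mmol/L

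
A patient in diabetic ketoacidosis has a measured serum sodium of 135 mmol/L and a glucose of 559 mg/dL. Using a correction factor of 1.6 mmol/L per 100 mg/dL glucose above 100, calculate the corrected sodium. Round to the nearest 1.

Corrected Na = measured Na + 1.6 · (glucose − 100)/100
= 135 + 1.6 · (559 − 100)/100
= 135 + 7.3
= 142.3 mmol/L

142 mmol/L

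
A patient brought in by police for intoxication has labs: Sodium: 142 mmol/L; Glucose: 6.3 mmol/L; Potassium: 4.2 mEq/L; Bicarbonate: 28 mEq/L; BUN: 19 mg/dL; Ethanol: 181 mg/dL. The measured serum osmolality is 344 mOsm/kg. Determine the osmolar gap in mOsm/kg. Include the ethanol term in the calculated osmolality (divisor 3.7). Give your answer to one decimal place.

-2.0 mOsm/kg

Calculated osmolality = 2·Na + glucose + BUN/2.8 + ethanol/3.7
= 2·142 + 6.3 + 19/2.8 + 181/3.7
= 284 + 6.30 + 6.79 + 48.92
= 346.01 mOsm/kg ≈ 346.0 mOsm/kg
Osmolar gap = measured − calculated = 344 − 346.0 = -2.0 mOsm/kg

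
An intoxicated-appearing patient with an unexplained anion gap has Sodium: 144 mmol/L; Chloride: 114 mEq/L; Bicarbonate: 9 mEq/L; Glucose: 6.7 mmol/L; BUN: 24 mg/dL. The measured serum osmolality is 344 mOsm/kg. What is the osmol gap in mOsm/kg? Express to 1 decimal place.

Calculated osmolality = 2·Na + glucose + BUN/2.8
= 2·144 + 6.7 + 24/2.8
= 288 + 6.70 + 8.57
= 303.27 mOsm/kg ≈ 303.3 mOsm/kg
Osmolar gap = measured − calculated = 344 − 303.3 = 40.7 mOsm/kg

40.7 mOsm/kg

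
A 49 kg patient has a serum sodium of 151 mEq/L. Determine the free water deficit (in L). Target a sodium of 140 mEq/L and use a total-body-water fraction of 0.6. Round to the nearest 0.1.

2.3 L

TBW = 0.6 · 49 = 29.4 L
Free water deficit = TBW · (Na/140 − 1)
= 29.4 · (151/140 − 1)
= 29.4 · 0.0786
= 2.31 L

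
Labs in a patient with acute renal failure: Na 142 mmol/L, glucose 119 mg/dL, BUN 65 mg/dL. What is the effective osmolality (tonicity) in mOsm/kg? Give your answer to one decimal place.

290.6 mOsm/kg

Effective osmolality excludes urea (freely permeant across cell membranes):
2·Na + glucose/18
= 2·142 + 119/18
= 284 + 6.61
= 290.61 mOsm/kg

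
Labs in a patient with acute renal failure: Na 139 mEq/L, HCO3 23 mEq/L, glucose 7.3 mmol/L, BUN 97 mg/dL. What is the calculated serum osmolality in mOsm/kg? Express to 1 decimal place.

319.9 mOsm/kg

Calculated osmolality = 2·Na + glucose + BUN/2.8
= 2·139 + 7.3 + 97/2.8
= 278 + 7.30 + 34.64
= 319.94 mOsm/kg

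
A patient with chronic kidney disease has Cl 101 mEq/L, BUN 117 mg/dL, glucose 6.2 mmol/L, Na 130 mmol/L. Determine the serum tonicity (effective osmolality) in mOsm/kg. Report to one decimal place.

Effective osmolality excludes urea (freely permeant across cell membranes):
2·Na + glucose
= 2·130 + 6.2
= 260 + 6.2
= 266.2 mOsm/kg

266.2 mOsm/kg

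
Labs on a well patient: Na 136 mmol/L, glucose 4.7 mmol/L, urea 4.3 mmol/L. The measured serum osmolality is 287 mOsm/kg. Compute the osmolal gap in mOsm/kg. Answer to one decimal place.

6.0 mOsm/kg

Calculated osmolality = 2·Na + glucose + urea
= 2·136 + 4.7 + 4.3
= 272 + 4.70 + 4.30
= 281 mOsm/kg ≈ 281.0 mOsm/kg
Osmolar gap = measured − calculated = 287 − 281.0 = 6.0 mOsm/kg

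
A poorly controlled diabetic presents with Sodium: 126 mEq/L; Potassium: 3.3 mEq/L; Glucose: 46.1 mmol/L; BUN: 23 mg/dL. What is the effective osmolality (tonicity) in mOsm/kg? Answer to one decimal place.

Effective osmolality excludes urea (freely permeant across cell membranes):
2·Na + glucose
= 2·126 + 46.1
= 252 + 46.1
= 298.1 mOsm/kg

298.1 mOsm/kg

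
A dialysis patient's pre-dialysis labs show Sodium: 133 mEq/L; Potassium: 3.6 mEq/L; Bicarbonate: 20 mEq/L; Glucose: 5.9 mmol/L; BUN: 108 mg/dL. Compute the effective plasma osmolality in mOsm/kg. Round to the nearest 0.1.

Effective osmolality excludes urea (freely permeant across cell membranes):
2·Na + glucose
= 2·133 + 5.9
= 266 + 5.9
= 271.9 mOsm/kg

271.9 mOsm/kg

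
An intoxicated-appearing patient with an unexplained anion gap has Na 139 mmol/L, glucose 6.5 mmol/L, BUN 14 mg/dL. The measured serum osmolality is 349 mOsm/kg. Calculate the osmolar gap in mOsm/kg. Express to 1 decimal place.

59.5 mOsm/kg

Calculated osmolality = 2·Na + glucose + BUN/2.8
= 2·139 + 6.5 + 14/2.8
= 278 + 6.50 + 5
= 289.5 mOsm/kg ≈ 289.5 mOsm/kg
Osmolar gap = measured − calculated = 349 − 289.5 = 59.5 mOsm/kg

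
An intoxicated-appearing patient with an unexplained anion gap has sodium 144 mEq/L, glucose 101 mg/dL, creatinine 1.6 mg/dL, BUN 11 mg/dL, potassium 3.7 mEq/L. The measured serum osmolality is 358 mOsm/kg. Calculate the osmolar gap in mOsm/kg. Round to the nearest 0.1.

60.5 mOsm/kg

Calculated osmolality = 2·Na + glucose/18 + BUN/2.8
= 2·144 + 101/18 + 11/2.8
= 288 + 5.61 + 3.93
= 297.54 mOsm/kg ≈ 297.5 mOsm/kg
Osmolar gap = measured − calculated = 358 − 297.5 = 60.5 mOsm/kg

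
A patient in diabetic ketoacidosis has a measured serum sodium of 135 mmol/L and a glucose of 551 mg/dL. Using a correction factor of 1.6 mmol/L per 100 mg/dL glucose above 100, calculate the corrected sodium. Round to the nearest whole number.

142 mmol/L

Corrected Na = measured Na + 1.6 · (glucose − 100)/100
= 135 + 1.6 · (551 − 100)/100
= 135 + 7.2
= 142.2 mmol/L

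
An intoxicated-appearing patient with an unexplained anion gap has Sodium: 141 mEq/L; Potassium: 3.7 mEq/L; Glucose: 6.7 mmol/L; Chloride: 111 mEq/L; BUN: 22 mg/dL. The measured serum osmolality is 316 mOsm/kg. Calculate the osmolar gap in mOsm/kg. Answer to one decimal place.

19.4 mOsm/kg

Calculated osmolality = 2·Na + glucose + BUN/2.8
= 2·141 + 6.7 + 22/2.8
= 282 + 6.70 + 7.86
= 296.56 mOsm/kg ≈ 296.6 mOsm/kg
Osmolar gap = measured − calculated = 316 − 296.6 = 19.4 mOsm/kg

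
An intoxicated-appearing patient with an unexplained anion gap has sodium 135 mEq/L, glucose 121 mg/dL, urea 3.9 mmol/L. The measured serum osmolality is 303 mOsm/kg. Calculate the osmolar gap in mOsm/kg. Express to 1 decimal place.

22.4 mOsm/kg

Calculated osmolality = 2·Na + glucose/18 + urea
= 2·135 + 121/18 + 3.9
= 270 + 6.72 + 3.90
= 280.62 mOsm/kg ≈ 280.6 mOsm/kg
Osmolar gap = measured − calculated = 303 − 280.6 = 22.4 mOsm/kg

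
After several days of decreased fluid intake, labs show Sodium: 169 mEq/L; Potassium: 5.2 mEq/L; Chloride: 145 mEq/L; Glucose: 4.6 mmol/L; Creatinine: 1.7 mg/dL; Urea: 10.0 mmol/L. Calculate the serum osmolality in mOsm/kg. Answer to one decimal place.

352.6 mOsm/kg

Calculated osmolality = 2·Na + glucose + urea
= 2·169 + 4.6 + 10
= 338 + 4.60 + 10
= 352.6 mOsm/kg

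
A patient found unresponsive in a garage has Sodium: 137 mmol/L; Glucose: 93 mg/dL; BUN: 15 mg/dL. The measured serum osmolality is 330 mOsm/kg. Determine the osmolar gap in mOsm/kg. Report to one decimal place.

Calculated osmolality = 2·Na + glucose/18 + BUN/2.8
= 2·137 + 93/18 + 15/2.8
= 274 + 5.17 + 5.36
= 284.53 mOsm/kg ≈ 284.5 mOsm/kg
Osmolar gap = measured − calculated = 330 − 284.5 = 45.5 mOsm/kg

45.5 mOsm/kg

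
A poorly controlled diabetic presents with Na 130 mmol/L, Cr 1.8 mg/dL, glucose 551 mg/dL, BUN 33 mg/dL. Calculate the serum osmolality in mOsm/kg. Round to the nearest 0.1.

302.4 mOsm/kg

Calculated osmolality = 2·Na + glucose/18 + BUN/2.8
= 2·130 + 551/18 + 33/2.8
= 260 + 30.61 + 11.79
= 302.4 mOsm/kg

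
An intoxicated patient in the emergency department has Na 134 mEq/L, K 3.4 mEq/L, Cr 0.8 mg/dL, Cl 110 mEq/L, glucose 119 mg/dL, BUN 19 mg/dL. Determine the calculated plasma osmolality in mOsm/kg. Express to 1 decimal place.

Calculated osmolality = 2·Na + glucose/18 + BUN/2.8
= 2·134 + 119/18 + 19/2.8
= 268 + 6.61 + 6.79
= 281.4 mOsm/kg

281.4 mOsm/kg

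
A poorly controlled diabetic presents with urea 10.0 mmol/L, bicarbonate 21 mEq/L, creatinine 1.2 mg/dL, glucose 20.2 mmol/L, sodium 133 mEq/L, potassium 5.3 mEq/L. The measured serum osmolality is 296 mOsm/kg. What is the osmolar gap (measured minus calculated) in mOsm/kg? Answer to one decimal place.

-0.2 mOsm/kg

Calculated osmolality = 2·Na + glucose + urea
= 2·133 + 20.2 + 10
= 266 + 20.20 + 10
= 296.2 mOsm/kg ≈ 296.2 mOsm/kg
Osmolar gap = measured − calculated = 296 − 296.2 = -0.2 mOsm/kg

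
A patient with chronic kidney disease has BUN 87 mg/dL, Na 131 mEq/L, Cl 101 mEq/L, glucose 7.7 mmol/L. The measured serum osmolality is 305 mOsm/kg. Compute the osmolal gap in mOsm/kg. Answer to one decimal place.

4.2 mOsm/kg

Calculated osmolality = 2·Na + glucose + BUN/2.8
= 2·131 + 7.7 + 87/2.8
= 262 + 7.70 + 31.07
= 300.77 mOsm/kg ≈ 300.8 mOsm/kg
Osmolar gap = measured − calculated = 305 − 300.8 = 4.2 mOsm/kg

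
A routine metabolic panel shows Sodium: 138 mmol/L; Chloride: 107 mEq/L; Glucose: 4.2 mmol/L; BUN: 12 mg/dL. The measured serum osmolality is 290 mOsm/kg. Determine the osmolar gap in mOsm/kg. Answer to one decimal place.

Calculated osmolality = 2·Na + glucose + BUN/2.8
= 2·138 + 4.2 + 12/2.8
= 276 + 4.20 + 4.29
= 284.49 mOsm/kg ≈ 284.5 mOsm/kg
Osmolar gap = measured − calculated = 290 − 284.5 = 5.5 mOsm/kg

5.5 mOsm/kg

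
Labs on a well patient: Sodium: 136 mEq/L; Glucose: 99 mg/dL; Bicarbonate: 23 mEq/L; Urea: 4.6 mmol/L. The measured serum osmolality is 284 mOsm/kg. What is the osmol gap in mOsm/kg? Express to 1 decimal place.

Calculated osmolality = 2·Na + glucose/18 + urea
= 2·136 + 99/18 + 4.6
= 272 + 5.50 + 4.60
= 282.1 mOsm/kg ≈ 282.1 mOsm/kg
Osmolar gap = measured − calculated = 284 − 282.1 = 1.9 mOsm/kg

1.9 mOsm/kg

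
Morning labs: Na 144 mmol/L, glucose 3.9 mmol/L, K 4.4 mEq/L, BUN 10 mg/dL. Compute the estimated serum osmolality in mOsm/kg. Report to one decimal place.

Calculated osmolality = 2·Na + glucose + BUN/2.8
= 2·144 + 3.9 + 10/2.8
= 288 + 3.90 + 3.57
= 295.47 mOsm/kg

295.5 mOsm/kg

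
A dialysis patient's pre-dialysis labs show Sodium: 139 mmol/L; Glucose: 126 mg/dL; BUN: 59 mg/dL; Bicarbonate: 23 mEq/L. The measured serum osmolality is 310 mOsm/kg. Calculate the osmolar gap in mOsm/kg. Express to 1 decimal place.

3.9 mOsm/kg

Calculated osmolality = 2·Na + glucose/18 + BUN/2.8
= 2·139 + 126/18 + 59/2.8
= 278 + 7 + 21.07
= 306.07 mOsm/kg ≈ 306.1 mOsm/kg
Osmolar gap = measured − calculated = 310 − 306.1 = 3.9 mOsm/kg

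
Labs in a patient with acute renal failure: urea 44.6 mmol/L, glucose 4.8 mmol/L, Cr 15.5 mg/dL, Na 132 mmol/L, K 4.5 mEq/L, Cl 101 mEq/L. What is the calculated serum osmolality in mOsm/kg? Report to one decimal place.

Calculated osmolality = 2·Na + glucose + urea
= 2·132 + 4.8 + 44.6
= 264 + 4.80 + 44.60
= 313.4 mOsm/kg

313.4 mOsm/kg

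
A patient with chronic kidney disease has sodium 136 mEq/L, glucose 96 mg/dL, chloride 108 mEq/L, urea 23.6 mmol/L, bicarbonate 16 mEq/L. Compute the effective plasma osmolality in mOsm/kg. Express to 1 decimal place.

Effective osmolality excludes urea (freely permeant across cell membranes):
2·Na + glucose/18
= 2·136 + 96/18
= 272 + 5.33
= 277.33 mOsm/kg

277.3 mOsm/kg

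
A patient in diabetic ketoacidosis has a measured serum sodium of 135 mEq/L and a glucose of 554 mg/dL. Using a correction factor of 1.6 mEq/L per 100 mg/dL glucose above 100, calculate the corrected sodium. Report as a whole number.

Corrected Na = measured Na + 1.6 · (glucose − 100)/100
= 135 + 1.6 · (554 − 100)/100
= 135 + 7.3
= 142.3 mEq/L

142 mEq/L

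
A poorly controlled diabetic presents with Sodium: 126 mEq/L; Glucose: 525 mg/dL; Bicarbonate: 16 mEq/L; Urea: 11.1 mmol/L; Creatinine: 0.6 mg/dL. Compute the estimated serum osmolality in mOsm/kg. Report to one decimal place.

292.3 mOsm/kg

Calculated osmolality = 2·Na + glucose/18 + urea
= 2·126 + 525/18 + 11.1
= 252 + 29.17 + 11.10
= 292.27 mOsm/kg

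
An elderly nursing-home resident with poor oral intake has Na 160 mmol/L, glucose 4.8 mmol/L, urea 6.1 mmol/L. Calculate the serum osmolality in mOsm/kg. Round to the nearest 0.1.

Calculated osmolality = 2·Na + glucose + urea
= 2·160 + 4.8 + 6.1
= 320 + 4.80 + 6.10
= 330.9 mOsm/kg

330.9 mOsm/kg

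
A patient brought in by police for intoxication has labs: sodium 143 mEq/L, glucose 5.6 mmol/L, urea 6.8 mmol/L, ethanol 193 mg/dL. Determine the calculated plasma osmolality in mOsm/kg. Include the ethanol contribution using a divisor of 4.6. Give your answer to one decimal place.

340.4 mOsm/kg

Calculated osmolality = 2·Na + glucose + urea + ethanol/4.6
= 2·143 + 5.6 + 6.8 + 193/4.6
= 286 + 5.60 + 6.80 + 41.96
= 340.36 mOsm/kg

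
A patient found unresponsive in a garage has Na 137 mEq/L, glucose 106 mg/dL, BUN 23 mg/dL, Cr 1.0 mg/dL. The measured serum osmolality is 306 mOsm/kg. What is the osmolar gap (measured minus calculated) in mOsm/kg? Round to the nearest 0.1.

Calculated osmolality = 2·Na + glucose/18 + BUN/2.8
= 2·137 + 106/18 + 23/2.8
= 274 + 5.89 + 8.21
= 288.1 mOsm/kg ≈ 288.1 mOsm/kg
Osmolar gap = measured − calculated = 306 − 288.1 = 17.9 mOsm/kg

17.9 mOsm/kg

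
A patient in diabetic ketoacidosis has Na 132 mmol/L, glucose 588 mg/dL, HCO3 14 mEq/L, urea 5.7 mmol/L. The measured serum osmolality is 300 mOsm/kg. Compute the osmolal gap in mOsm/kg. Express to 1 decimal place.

-2.4 mOsm/kg

Calculated osmolality = 2·Na + glucose/18 + urea
= 2·132 + 588/18 + 5.7
= 264 + 32.67 + 5.70
= 302.37 mOsm/kg ≈ 302.4 mOsm/kg
Osmolar gap = measured − calculated = 300 − 302.4 = -2.4 mOsm/kg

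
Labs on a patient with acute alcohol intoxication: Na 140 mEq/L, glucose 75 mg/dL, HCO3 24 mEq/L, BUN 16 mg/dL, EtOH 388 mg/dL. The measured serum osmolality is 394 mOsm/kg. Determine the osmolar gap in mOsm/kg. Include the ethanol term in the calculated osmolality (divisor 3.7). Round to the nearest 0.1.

Calculated osmolality = 2·Na + glucose/18 + BUN/2.8 + ethanol/3.7
= 2·140 + 75/18 + 16/2.8 + 388/3.7
= 280 + 4.17 + 5.71 + 104.86
= 394.74 mOsm/kg ≈ 394.7 mOsm/kg
Osmolar gap = measured − calculated = 394 − 394.7 = -0.7 mOsm/kg

-0.7 mOsm/kg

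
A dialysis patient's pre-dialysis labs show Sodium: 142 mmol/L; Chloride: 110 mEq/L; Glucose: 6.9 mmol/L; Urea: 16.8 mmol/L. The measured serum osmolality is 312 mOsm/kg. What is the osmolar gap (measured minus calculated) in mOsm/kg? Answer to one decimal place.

Calculated osmolality = 2·Na + glucose + urea
= 2·142 + 6.9 + 16.8
= 284 + 6.90 + 16.80
= 307.7 mOsm/kg ≈ 307.7 mOsm/kg
Osmolar gap = measured − calculated = 312 − 307.7 = 4.3 mOsm/kg

4.3 mOsm/kg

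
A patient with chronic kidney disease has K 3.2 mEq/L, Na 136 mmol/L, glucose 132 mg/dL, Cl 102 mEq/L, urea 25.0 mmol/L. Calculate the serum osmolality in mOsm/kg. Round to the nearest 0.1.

Calculated osmolality = 2·Na + glucose/18 + urea
= 2·136 + 132/18 + 25
= 272 + 7.33 + 25
= 304.33 mOsm/kg

304.3 mOsm/kg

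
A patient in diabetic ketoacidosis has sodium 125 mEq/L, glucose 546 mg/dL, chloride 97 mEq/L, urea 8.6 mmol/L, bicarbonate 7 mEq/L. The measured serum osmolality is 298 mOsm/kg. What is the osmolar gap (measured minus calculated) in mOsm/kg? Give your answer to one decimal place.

9.1 mOsm/kg

Calculated osmolality = 2·Na + glucose/18 + urea
= 2·125 + 546/18 + 8.6
= 250 + 30.33 + 8.60
= 288.93 mOsm/kg ≈ 288.9 mOsm/kg
Osmolar gap = measured − calculated = 298 − 288.9 = 9.1 mOsm/kg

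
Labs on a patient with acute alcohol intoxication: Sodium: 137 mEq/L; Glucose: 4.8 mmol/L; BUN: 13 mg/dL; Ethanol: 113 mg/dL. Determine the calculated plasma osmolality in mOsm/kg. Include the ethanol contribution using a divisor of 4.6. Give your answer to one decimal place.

308.0 mOsm/kg

Calculated osmolality = 2·Na + glucose + BUN/2.8 + ethanol/4.6
= 2·137 + 4.8 + 13/2.8 + 113/4.6
= 274 + 4.80 + 4.64 + 24.57
= 308.01 mOsm/kg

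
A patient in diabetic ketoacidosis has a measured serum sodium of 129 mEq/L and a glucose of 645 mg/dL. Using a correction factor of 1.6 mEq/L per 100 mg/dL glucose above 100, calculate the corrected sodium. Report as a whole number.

Corrected Na = measured Na + 1.6 · (glucose − 100)/100
= 129 + 1.6 · (645 − 100)/100
= 129 + 8.7
= 137.7 mEq/L

138 mEq/L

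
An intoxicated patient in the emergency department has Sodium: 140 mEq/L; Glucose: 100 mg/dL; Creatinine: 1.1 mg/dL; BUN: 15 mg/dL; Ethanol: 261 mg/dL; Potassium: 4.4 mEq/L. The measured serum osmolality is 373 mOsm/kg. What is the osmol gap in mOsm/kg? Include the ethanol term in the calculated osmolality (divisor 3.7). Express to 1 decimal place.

Calculated osmolality = 2·Na + glucose/18 + BUN/2.8 + ethanol/3.7
= 2·140 + 100/18 + 15/2.8 + 261/3.7
= 280 + 5.56 + 5.36 + 70.54
= 361.46 mOsm/kg ≈ 361.5 mOsm/kg
Osmolar gap = measured − calculated = 373 − 361.5 = 11.5 mOsm/kg

11.5 mOsm/kg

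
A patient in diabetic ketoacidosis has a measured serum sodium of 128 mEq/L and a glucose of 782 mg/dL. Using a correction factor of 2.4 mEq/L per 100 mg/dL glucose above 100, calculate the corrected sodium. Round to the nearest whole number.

Corrected Na = measured Na + 2.4 · (glucose − 100)/100
= 128 + 2.4 · (782 − 100)/100
= 128 + 16.4
= 144.4 mEq/L

144 mEq/L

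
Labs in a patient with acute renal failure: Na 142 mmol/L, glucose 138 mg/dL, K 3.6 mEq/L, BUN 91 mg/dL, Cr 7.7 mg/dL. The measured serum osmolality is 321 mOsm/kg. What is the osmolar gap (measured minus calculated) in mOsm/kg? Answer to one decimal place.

Calculated osmolality = 2·Na + glucose/18 + BUN/2.8
= 2·142 + 138/18 + 91/2.8
= 284 + 7.67 + 32.50
= 324.17 mOsm/kg ≈ 324.2 mOsm/kg
Osmolar gap = measured − calculated = 321 − 324.2 = -3.2 mOsm/kg

-3.2 mOsm/kg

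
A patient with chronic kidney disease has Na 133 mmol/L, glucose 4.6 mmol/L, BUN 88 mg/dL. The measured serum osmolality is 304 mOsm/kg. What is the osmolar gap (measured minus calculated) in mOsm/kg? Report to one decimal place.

2.0 mOsm/kg

Calculated osmolality = 2·Na + glucose + BUN/2.8
= 2·133 + 4.6 + 88/2.8
= 266 + 4.60 + 31.43
= 302.03 mOsm/kg ≈ 302.0 mOsm/kg
Osmolar gap = measured − calculated = 304 − 302.0 = 2.0 mOsm/kg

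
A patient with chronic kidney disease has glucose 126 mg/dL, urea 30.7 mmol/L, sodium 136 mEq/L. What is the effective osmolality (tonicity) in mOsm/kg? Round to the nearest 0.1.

279.0 mOsm/kg

Effective osmolality excludes urea (freely permeant across cell membranes):
2·Na + glucose/18
= 2·136 + 126/18
= 272 + 7
= 279 mOsm/kg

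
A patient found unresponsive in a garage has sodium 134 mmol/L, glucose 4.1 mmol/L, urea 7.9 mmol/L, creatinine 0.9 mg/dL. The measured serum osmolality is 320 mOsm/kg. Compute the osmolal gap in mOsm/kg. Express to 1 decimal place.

Calculated osmolality = 2·Na + glucose + urea
= 2·134 + 4.1 + 7.9
= 268 + 4.10 + 7.90
= 280 mOsm/kg ≈ 280.0 mOsm/kg
Osmolar gap = measured − calculated = 320 − 280.0 = 40.0 mOsm/kg

40.0 mOsm/kg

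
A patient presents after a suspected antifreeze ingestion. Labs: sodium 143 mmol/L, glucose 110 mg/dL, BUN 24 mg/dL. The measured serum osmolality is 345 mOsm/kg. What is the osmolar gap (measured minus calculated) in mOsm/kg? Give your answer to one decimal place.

Calculated osmolality = 2·Na + glucose/18 + BUN/2.8
= 2·143 + 110/18 + 24/2.8
= 286 + 6.11 + 8.57
= 300.68 mOsm/kg ≈ 300.7 mOsm/kg
Osmolar gap = measured − calculated = 345 − 300.7 = 44.3 mOsm/kg

44.3 mOsm/kg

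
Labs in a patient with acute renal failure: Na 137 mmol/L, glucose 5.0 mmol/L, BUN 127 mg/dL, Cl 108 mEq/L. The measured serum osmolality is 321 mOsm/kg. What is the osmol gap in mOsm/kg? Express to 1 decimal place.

Calculated osmolality = 2·Na + glucose + BUN/2.8
= 2·137 + 5 + 127/2.8
= 274 + 5 + 45.36
= 324.36 mOsm/kg ≈ 324.4 mOsm/kg
Osmolar gap = measured − calculated = 321 − 324.4 = -3.4 mOsm/kg

-3.4 mOsm/kg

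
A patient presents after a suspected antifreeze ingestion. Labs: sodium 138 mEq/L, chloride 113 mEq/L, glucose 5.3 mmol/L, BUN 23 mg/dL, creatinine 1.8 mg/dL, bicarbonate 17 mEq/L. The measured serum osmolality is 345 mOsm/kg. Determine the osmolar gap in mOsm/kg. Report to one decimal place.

Calculated osmolality = 2·Na + glucose + BUN/2.8
= 2·138 + 5.3 + 23/2.8
= 276 + 5.30 + 8.21
= 289.51 mOsm/kg ≈ 289.5 mOsm/kg
Osmolar gap = measured − calculated = 345 − 289.5 = 55.5 mOsm/kg

55.5 mOsm/kg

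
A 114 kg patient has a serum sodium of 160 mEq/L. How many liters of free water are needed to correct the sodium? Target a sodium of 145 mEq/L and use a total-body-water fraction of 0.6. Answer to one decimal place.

TBW = 0.6 · 114 = 68.4 L
Free water deficit = TBW · (Na/145 − 1)
= 68.4 · (160/145 − 1)
= 68.4 · 0.1034
= 7.07 L

7.1 L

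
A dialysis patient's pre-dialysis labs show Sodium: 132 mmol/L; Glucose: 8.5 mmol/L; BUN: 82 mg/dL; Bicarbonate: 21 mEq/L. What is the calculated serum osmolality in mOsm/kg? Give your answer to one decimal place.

Calculated osmolality = 2·Na + glucose + BUN/2.8
= 2·132 + 8.5 + 82/2.8
= 264 + 8.50 + 29.29
= 301.79 mOsm/kg

301.8 mOsm/kg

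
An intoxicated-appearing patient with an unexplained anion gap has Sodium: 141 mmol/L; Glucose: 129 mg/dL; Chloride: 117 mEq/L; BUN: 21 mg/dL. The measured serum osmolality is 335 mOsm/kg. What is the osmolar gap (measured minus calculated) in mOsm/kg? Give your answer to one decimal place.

Calculated osmolality = 2·Na + glucose/18 + BUN/2.8
= 2·141 + 129/18 + 21/2.8
= 282 + 7.17 + 7.50
= 296.67 mOsm/kg ≈ 296.7 mOsm/kg
Osmolar gap = measured − calculated = 335 − 296.7 = 38.3 mOsm/kg

38.3 mOsm/kg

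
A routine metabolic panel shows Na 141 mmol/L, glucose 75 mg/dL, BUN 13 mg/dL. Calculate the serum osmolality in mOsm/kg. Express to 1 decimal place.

290.8 mOsm/kg

Calculated osmolality = 2·Na + glucose/18 + BUN/2.8
= 2·141 + 75/18 + 13/2.8
= 282 + 4.17 + 4.64
= 290.81 mOsm/kg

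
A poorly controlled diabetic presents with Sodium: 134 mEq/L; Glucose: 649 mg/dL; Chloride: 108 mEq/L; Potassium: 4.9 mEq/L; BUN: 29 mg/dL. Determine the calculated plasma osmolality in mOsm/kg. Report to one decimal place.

Calculated osmolality = 2·Na + glucose/18 + BUN/2.8
= 2·134 + 649/18 + 29/2.8
= 268 + 36.06 + 10.36
= 314.42 mOsm/kg

314.4 mOsm/kg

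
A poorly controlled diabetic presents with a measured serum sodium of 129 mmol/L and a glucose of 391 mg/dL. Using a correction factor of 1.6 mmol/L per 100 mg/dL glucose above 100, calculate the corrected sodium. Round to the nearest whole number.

134 mmol/L

Corrected Na = measured Na + 1.6 · (glucose − 100)/100
= 129 + 1.6 · (391 − 100)/100
= 129 + 4.7
= 133.7 mmol/L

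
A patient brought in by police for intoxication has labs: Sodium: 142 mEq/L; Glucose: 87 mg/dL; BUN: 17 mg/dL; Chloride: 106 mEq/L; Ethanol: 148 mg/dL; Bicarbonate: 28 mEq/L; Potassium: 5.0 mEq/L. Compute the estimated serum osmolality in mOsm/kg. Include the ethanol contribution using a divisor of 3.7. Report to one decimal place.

334.9 mOsm/kg

Calculated osmolality = 2·Na + glucose/18 + BUN/2.8 + ethanol/3.7
= 2·142 + 87/18 + 17/2.8 + 148/3.7
= 284 + 4.83 + 6.07 + 40
= 334.9 mOsm/kg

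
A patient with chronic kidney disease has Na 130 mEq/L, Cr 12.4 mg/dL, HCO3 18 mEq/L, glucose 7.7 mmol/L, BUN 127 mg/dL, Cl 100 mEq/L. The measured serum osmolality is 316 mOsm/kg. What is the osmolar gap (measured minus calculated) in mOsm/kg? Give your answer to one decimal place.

Calculated osmolality = 2·Na + glucose + BUN/2.8
= 2·130 + 7.7 + 127/2.8
= 260 + 7.70 + 45.36
= 313.06 mOsm/kg ≈ 313.1 mOsm/kg
Osmolar gap = measured − calculated = 316 − 313.1 = 2.9 mOsm/kg

2.9 mOsm/kg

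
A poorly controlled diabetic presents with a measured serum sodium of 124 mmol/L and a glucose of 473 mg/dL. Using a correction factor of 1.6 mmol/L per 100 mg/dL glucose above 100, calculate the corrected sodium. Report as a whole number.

130 mmol/L

Corrected Na = measured Na + 1.6 · (glucose − 100)/100
= 124 + 1.6 · (473 − 100)/100
= 124 + 6
= 130 mmol/L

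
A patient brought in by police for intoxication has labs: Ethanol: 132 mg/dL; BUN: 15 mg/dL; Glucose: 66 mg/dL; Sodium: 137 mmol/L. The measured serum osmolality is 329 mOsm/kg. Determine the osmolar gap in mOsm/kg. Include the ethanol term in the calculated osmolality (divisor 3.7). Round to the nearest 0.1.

10.3 mOsm/kg

Calculated osmolality = 2·Na + glucose/18 + BUN/2.8 + ethanol/3.7
= 2·137 + 66/18 + 15/2.8 + 132/3.7
= 274 + 3.67 + 5.36 + 35.68
= 318.71 mOsm/kg ≈ 318.7 mOsm/kg
Osmolar gap = measured − calculated = 329 − 318.7 = 10.3 mOsm/kg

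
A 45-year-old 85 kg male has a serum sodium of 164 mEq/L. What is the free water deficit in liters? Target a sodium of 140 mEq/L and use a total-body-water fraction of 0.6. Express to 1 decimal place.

TBW = 0.6 · 85 = 51 L
Free water deficit = TBW · (Na/140 − 1)
= 51 · (164/140 − 1)
= 51 · 0.1714
= 8.74 L

8.7 L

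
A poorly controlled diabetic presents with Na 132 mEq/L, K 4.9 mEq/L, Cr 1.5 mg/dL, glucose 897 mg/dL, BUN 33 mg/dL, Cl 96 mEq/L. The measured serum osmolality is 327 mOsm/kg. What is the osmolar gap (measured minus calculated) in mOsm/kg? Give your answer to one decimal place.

Calculated osmolality = 2·Na + glucose/18 + BUN/2.8
= 2·132 + 897/18 + 33/2.8
= 264 + 49.83 + 11.79
= 325.62 mOsm/kg ≈ 325.6 mOsm/kg
Osmolar gap = measured − calculated = 327 − 325.6 = 1.4 mOsm/kg

1.4 mOsm/kg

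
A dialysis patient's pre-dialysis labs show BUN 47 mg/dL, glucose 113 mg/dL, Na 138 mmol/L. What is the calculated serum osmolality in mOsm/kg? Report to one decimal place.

Calculated osmolality = 2·Na + glucose/18 + BUN/2.8
= 2·138 + 113/18 + 47/2.8
= 276 + 6.28 + 16.79
= 299.07 mOsm/kg

299.1 mOsm/kg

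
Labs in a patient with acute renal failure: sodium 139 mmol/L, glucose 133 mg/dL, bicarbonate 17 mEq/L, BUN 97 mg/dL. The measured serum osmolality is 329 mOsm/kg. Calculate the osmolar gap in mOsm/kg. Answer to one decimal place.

Calculated osmolality = 2·Na + glucose/18 + BUN/2.8
= 2·139 + 133/18 + 97/2.8
= 278 + 7.39 + 34.64
= 320.03 mOsm/kg ≈ 320.0 mOsm/kg
Osmolar gap = measured − calculated = 329 − 320.0 = 9.0 mOsm/kg

9.0 mOsm/kg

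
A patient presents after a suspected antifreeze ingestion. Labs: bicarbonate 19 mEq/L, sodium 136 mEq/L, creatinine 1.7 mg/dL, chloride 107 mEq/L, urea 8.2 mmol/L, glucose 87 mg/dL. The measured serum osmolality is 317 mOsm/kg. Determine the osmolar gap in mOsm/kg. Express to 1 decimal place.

Calculated osmolality = 2·Na + glucose/18 + urea
= 2·136 + 87/18 + 8.2
= 272 + 4.83 + 8.20
= 285.03 mOsm/kg ≈ 285.0 mOsm/kg
Osmolar gap = measured − calculated = 317 − 285.0 = 32.0 mOsm/kg

32.0 mOsm/kg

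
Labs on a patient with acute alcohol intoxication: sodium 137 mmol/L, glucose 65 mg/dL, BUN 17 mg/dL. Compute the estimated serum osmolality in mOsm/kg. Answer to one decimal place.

Calculated osmolality = 2·Na + glucose/18 + BUN/2.8
= 2·137 + 65/18 + 17/2.8
= 274 + 3.61 + 6.07
= 283.68 mOsm/kg

283.7 mOsm/kg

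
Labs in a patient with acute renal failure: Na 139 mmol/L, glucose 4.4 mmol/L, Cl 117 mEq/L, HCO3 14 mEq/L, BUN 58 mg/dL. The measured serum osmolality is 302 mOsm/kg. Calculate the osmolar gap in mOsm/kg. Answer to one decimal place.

-1.1 mOsm/kg

Calculated osmolality = 2·Na + glucose + BUN/2.8
= 2·139 + 4.4 + 58/2.8
= 278 + 4.40 + 20.71
= 303.11 mOsm/kg ≈ 303.1 mOsm/kg
Osmolar gap = measured − calculated = 302 − 303.1 = -1.1 mOsm/kg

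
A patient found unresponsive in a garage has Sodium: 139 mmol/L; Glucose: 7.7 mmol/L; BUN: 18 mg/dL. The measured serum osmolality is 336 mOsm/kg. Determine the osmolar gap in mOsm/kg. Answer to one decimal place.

43.9 mOsm/kg

Calculated osmolality = 2·Na + glucose + BUN/2.8
= 2·139 + 7.7 + 18/2.8
= 278 + 7.70 + 6.43
= 292.13 mOsm/kg ≈ 292.1 mOsm/kg
Osmolar gap = measured − calculated = 336 − 292.1 = 43.9 mOsm/kg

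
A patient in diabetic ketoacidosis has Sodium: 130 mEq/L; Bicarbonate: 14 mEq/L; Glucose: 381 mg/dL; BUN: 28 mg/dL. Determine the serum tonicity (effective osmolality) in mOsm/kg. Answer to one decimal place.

281.2 mOsm/kg

Effective osmolality excludes urea (freely permeant across cell membranes):
2·Na + glucose/18
= 2·130 + 381/18
= 260 + 21.17
= 281.17 mOsm/kg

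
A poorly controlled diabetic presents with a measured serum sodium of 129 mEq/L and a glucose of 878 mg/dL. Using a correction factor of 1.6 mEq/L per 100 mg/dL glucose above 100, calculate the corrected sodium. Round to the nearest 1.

Corrected Na = measured Na + 1.6 · (glucose − 100)/100
= 129 + 1.6 · (878 − 100)/100
= 129 + 12.4
= 141.4 mEq/L

141 mEq/L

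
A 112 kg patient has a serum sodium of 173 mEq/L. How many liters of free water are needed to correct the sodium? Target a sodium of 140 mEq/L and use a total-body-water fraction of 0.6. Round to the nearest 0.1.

15.8 L

TBW = 0.6 · 112 = 67.2 L
Free water deficit = TBW · (Na/140 − 1)
= 67.2 · (173/140 − 1)
= 67.2 · 0.2357
= 15.84 L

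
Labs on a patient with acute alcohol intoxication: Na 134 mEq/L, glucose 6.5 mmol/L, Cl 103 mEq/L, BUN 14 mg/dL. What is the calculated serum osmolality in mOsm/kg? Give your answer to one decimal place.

279.5 mOsm/kg

Calculated osmolality = 2·Na + glucose + BUN/2.8
= 2·134 + 6.5 + 14/2.8
= 268 + 6.50 + 5
= 279.5 mOsm/kg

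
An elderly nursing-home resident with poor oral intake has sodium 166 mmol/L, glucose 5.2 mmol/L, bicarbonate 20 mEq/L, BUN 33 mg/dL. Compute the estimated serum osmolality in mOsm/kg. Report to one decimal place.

349.0 mOsm/kg

Calculated osmolality = 2·Na + glucose + BUN/2.8
= 2·166 + 5.2 + 33/2.8
= 332 + 5.20 + 11.79
= 348.99 mOsm/kg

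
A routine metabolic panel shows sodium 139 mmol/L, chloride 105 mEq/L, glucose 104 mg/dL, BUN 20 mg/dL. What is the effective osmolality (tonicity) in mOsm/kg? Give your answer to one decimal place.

Effective osmolality excludes urea (freely permeant across cell membranes):
2·Na + glucose/18
= 2·139 + 104/18
= 278 + 5.78
= 283.78 mOsm/kg

283.8 mOsm/kg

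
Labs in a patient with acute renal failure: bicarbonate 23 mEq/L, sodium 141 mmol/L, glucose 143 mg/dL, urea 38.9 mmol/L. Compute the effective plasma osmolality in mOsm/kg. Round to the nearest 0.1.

Effective osmolality excludes urea (freely permeant across cell membranes):
2·Na + glucose/18
= 2·141 + 143/18
= 282 + 7.94
= 289.94 mOsm/kg

289.9 mOsm/kg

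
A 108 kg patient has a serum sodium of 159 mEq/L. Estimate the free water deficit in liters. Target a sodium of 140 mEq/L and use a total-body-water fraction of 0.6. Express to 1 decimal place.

TBW = 0.6 · 108 = 64.8 L
Free water deficit = TBW · (Na/140 − 1)
= 64.8 · (159/140 − 1)
= 64.8 · 0.1357
= 8.79 L

8.8 L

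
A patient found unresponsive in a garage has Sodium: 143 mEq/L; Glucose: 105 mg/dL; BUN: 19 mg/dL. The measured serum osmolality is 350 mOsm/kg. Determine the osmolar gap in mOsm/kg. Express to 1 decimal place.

Calculated osmolality = 2·Na + glucose/18 + BUN/2.8
= 2·143 + 105/18 + 19/2.8
= 286 + 5.83 + 6.79
= 298.62 mOsm/kg ≈ 298.6 mOsm/kg
Osmolar gap = measured − calculated = 350 − 298.6 = 51.4 mOsm/kg

51.4 mOsm/kg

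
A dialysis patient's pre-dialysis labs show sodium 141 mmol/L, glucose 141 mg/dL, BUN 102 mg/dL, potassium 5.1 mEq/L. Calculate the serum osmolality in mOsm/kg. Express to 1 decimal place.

326.3 mOsm/kg

Calculated osmolality = 2·Na + glucose/18 + BUN/2.8
= 2·141 + 141/18 + 102/2.8
= 282 + 7.83 + 36.43
= 326.26 mOsm/kg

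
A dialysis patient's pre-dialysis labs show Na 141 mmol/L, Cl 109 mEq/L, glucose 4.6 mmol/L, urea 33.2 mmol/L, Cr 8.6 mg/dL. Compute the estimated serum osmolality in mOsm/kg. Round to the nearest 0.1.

Calculated osmolality = 2·Na + glucose + urea
= 2·141 + 4.6 + 33.2
= 282 + 4.60 + 33.20
= 319.8 mOsm/kg

319.8 mOsm/kg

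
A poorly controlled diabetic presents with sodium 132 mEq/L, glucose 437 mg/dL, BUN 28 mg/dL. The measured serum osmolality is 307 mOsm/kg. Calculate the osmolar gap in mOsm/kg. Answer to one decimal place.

Calculated osmolality = 2·Na + glucose/18 + BUN/2.8
= 2·132 + 437/18 + 28/2.8
= 264 + 24.28 + 10
= 298.28 mOsm/kg ≈ 298.3 mOsm/kg
Osmolar gap = measured − calculated = 307 − 298.3 = 8.7 mOsm/kg

8.7 mOsm/kg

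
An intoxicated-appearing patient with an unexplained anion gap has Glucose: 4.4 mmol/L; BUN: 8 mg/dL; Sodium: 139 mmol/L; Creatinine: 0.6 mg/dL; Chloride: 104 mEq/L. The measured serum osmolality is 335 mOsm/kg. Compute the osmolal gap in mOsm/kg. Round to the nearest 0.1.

Calculated osmolality = 2·Na + glucose + BUN/2.8
= 2·139 + 4.4 + 8/2.8
= 278 + 4.40 + 2.86
= 285.26 mOsm/kg ≈ 285.3 mOsm/kg
Osmolar gap = measured − calculated = 335 − 285.3 = 49.7 mOsm/kg

49.7 mOsm/kg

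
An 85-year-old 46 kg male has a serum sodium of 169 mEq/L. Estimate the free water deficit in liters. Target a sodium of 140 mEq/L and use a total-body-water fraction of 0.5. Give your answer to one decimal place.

TBW = 0.5 · 46 = 23 L
Free water deficit = TBW · (Na/140 − 1)
= 23 · (169/140 − 1)
= 23 · 0.2071
= 4.76 L

4.8 L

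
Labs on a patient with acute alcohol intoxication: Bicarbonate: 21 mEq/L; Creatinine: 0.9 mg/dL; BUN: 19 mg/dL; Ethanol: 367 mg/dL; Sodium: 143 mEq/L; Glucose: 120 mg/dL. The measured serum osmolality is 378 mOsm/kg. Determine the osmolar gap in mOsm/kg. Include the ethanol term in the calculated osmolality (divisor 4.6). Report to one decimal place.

Calculated osmolality = 2·Na + glucose/18 + BUN/2.8 + ethanol/4.6
= 2·143 + 120/18 + 19/2.8 + 367/4.6
= 286 + 6.67 + 6.79 + 79.78
= 379.24 mOsm/kg ≈ 379.2 mOsm/kg
Osmolar gap = measured − calculated = 378 − 379.2 = -1.2 mOsm/kg

-1.2 mOsm/kg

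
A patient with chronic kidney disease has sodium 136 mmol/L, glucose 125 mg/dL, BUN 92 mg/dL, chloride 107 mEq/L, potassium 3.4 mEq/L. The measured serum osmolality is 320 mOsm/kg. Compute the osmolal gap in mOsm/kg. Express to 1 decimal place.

Calculated osmolality = 2·Na + glucose/18 + BUN/2.8
= 2·136 + 125/18 + 92/2.8
= 272 + 6.94 + 32.86
= 311.8 mOsm/kg ≈ 311.8 mOsm/kg
Osmolar gap = measured − calculated = 320 − 311.8 = 8.2 mOsm/kg

8.2 mOsm/kg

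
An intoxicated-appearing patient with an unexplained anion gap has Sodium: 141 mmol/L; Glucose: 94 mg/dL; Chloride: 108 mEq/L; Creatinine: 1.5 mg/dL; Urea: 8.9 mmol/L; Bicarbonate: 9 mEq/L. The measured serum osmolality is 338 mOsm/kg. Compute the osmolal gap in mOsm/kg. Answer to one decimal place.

Calculated osmolality = 2·Na + glucose/18 + urea
= 2·141 + 94/18 + 8.9
= 282 + 5.22 + 8.90
= 296.12 mOsm/kg ≈ 296.1 mOsm/kg
Osmolar gap = measured − calculated = 338 − 296.1 = 41.9 mOsm/kg

41.9 mOsm/kg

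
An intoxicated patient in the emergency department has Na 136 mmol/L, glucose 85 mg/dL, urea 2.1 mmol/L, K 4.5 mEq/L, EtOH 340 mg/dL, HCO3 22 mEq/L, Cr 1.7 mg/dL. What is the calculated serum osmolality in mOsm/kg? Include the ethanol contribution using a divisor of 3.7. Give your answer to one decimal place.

Calculated osmolality = 2·Na + glucose/18 + urea + ethanol/3.7
= 2·136 + 85/18 + 2.1 + 340/3.7
= 272 + 4.72 + 2.10 + 91.89
= 370.71 mOsm/kg

370.7 mOsm/kg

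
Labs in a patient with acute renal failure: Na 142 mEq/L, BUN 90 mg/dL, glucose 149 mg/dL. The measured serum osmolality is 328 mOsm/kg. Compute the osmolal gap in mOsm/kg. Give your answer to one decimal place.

3.6 mOsm/kg

Calculated osmolality = 2·Na + glucose/18 + BUN/2.8
= 2·142 + 149/18 + 90/2.8
= 284 + 8.28 + 32.14
= 324.42 mOsm/kg ≈ 324.4 mOsm/kg
Osmolar gap = measured − calculated = 328 − 324.4 = 3.6 mOsm/kg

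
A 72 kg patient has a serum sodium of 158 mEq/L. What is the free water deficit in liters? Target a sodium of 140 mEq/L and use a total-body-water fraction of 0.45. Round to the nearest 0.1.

4.2 L

TBW = 0.45 · 72 = 32.4 L
Free water deficit = TBW · (Na/140 − 1)
= 32.4 · (158/140 − 1)
= 32.4 · 0.1286
= 4.17 L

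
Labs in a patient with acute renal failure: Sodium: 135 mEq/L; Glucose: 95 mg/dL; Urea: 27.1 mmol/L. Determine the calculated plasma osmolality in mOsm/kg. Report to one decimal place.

Calculated osmolality = 2·Na + glucose/18 + urea
= 2·135 + 95/18 + 27.1
= 270 + 5.28 + 27.10
= 302.38 mOsm/kg

302.4 mOsm/kg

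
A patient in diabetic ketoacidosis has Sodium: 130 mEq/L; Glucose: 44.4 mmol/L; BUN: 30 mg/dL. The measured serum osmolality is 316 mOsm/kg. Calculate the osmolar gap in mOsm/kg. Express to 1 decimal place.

Calculated osmolality = 2·Na + glucose + BUN/2.8
= 2·130 + 44.4 + 30/2.8
= 260 + 44.40 + 10.71
= 315.11 mOsm/kg ≈ 315.1 mOsm/kg
Osmolar gap = measured − calculated = 316 − 315.1 = 0.9 mOsm/kg

0.9 mOsm/kg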